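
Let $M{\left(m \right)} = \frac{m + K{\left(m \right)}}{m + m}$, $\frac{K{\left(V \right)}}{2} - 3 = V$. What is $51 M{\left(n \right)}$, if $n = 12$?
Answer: $\frac{357}{4} \approx 89.25$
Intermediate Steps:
$K{\left(V \right)} = 6 + 2 V$
$M{\left(m \right)} = \frac{6 + 3 m}{2 m}$ ($M{\left(m \right)} = \frac{m + \left(6 + 2 m\right)}{m + m} = \frac{6 + 3 m}{2 m}$)
$51 M{\left(n \right)} = 51 \left(\frac{3}{2} + \frac{3}{12}\right) = 51 \left(\frac{3}{2} + 3 \cdot \frac{1}{12}\right) = 51 \left(\frac{3}{2} + \frac{1}{4}\right) = 51 \cdot \frac{7}{4} = \frac{357}{4}$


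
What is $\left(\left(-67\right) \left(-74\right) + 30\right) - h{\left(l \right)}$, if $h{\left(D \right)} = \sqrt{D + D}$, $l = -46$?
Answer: $4988 - 2 i \sqrt{23} \approx 4988.0 - 9.5917 i$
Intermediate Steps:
$h{\left(D \right)} = \sqrt{2} \sqrt{D}$ ($h{\left(D \right)} = \sqrt{2 D} = \sqrt{2} \sqrt{D}$)
$\left(\left(-67\right) \left(-74\right) + 30\right) - h{\left(l \right)} = \left(\left(-67\right) \left(-74\right) + 30\right) - \sqrt{2} \sqrt{-46} = \left(4958 + 30\right) - \sqrt{2} i \sqrt{46} = 4988 - 2 i \sqrt{23}$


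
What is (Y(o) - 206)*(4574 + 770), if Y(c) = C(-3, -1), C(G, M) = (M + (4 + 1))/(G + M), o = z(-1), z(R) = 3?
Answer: -1106208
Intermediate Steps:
o = 3
C(G, M) = (5 + M)/(G + M) (C(G, M) = (M + 5)/(G + M) = (5 + M)/(G + M))
Y(c) = -1 (Y(c) = (5 - 1)/(-3 - 1) = 4/(-4) = -¼*4 = -1)
(Y(o) - 206)*(4574 + 770) = (-1 - 206)*(4574 + 770) = -207*5344 = -1106208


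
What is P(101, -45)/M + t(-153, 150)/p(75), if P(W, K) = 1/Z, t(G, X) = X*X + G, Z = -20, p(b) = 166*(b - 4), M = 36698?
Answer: 8200896167/4325226280 ≈ 1.8961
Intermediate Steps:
p(b) = -664 + 166*b (p(b) = 166*(-4 + b) = -664 + 166*b)
t(G, X) = G + X² (t(G, X) = X² + G = G + X²)
P(W, K) = -1/20 (P(W, K) = 1/(-20) = -1/20)
P(101, -45)/M + t(-153, 150)/p(75) = -1/20/36698 + (-153 + 150²)/(-664 + 166*75) = -1/20*1/36698 + (-153 + 22500)/(-664 + 12450) = -1/733960 + 22347/11786 = 8200896167/4325226280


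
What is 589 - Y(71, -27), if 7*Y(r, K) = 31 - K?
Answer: 4065/7 ≈ 580.71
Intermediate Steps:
Y(r, K) = 31/7 - K/7 (Y(r, K) = (31 - K)/7 = 31/7 - K/7)
589 - Y(71, -27) = 589 - (31/7 - ⅐*(-27)) = 589 - (31/7 + 27/7) = 589 - 1*58/7 = 589 - 58/7 = 4065/7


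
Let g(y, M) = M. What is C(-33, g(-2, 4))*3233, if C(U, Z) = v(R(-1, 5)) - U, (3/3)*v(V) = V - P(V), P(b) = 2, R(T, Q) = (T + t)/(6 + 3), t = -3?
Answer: 889075/9 ≈ 98786.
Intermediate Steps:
R(T, Q) = -1/3 + T/9 (R(T, Q) = (T - 3)/(6 + 3) = (-3 + T)/9 = (-3 + T)*(1/9) = -1/3 + T/9)
v(V) = -2 + V (v(V) = V - 1*2 = V - 2 = -2 + V)
C(U, Z) = -22/9 - U (C(U, Z) = (-2 + (-1/3 + (1/9)*(-1))) - U = (-2 + (-1/3 - 1/9)) - U = (-2 - 4/9) - U = -22/9 - U)
C(-33, g(-2, 4))*3233 = (-22/9 - 1*(-33))*3233 = (-22/9 + 33)*3233 = (275/9)*3233 = 889075/9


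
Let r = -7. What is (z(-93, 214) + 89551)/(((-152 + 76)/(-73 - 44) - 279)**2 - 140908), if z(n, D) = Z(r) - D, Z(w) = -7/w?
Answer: -1222947882/868280123 ≈ -1.4085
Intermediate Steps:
z(n, D) = 1 - D (z(n, D) = -7/(-7) - D = -7*(-1/7) - D = 1 - D)
(z(-93, 214) + 89551)/(((-152 + 76)/(-73 - 44) - 279)**2 - 140908) = ((1 - 1*214) + 89551)/(((-152 + 76)/(-73 - 44) - 279)**2 - 140908) = ((1 - 214) + 89551)/((-76/(-117) - 279)**2 - 140908) = (-213 + 89551)/((-76*(-1/117) - 279)**2 - 140908) = 89338/((76/117 - 279)**2 - 140908) = 89338/((-32567/117)**2 - 140908) = 89338/(1060609489/13689 - 140908) = 89338/(-868280123/13689) = 89338*(-13689/868280123) = -1222947882/868280123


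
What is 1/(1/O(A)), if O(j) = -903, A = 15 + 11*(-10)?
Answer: -903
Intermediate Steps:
A = -95 (A = 15 - 110 = -95)
1/(1/O(A)) = 1/(1/(-903)) = 1/(-1/903) = -903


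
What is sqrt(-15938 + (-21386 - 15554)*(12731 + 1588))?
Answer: I*sqrt(528959798) ≈ 22999.0*I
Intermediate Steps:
sqrt(-15938 + (-21386 - 15554)*(12731 + 1588)) = sqrt(-15938 - 36940*14319) = sqrt(-15938 - 528943860) = sqrt(-528959798) = I*sqrt(528959798)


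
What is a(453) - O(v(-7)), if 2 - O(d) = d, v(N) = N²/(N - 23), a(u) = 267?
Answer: 7901/30 ≈ 263.37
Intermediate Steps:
v(N) = N²/(-23 + N)
O(d) = 2 - d
a(453) - O(v(-7)) = 267 - (2 - (-7)²/(-23 - 7)) = 267 - (2 - 49/(-30)) = 267 - (2 - 49*(-1)/30) = 267 - (2 - 1*(-49/30)) = 267 - (2 + 49/30) = 267 - 1*109/30 = 267 - 109/30 = 7901/30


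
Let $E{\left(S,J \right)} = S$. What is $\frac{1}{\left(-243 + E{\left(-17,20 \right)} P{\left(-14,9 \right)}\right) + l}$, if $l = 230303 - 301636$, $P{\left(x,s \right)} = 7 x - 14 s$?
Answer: $- \frac{1}{67768} \approx -1.4756 \cdot 10^{-5}$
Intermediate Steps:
$P{\left(x,s \right)} = - 14 s + 7 x$
$l = -71333$
$\frac{1}{\left(-243 + E{\left(-17,20 \right)} P{\left(-14,9 \right)}\right) + l} = \frac{1}{\left(-243 - 17 \left(\left(-14\right) 9 + 7 \left(-14\right)\right)\right) - 71333} = \frac{1}{\left(-243 - 17 \left(-126 - 98\right)\right) - 71333} = \frac{1}{\left(-243 - -3808\right) - 71333} = \frac{1}{\left(-243 + 3808\right) - 71333} = \frac{1}{3565 - 71333} = \frac{1}{-67768} = - \frac{1}{67768}$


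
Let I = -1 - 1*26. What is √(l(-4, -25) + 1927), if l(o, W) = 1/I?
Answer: 2*√39021/9 ≈ 43.897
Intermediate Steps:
I = -27 (I = -1 - 26 = -27)
l(o, W) = -1/27 (l(o, W) = 1/(-27) = -1/27)
√(l(-4, -25) + 1927) = √(-1/27 + 1927) = √(52028/27) = 2*√39021/9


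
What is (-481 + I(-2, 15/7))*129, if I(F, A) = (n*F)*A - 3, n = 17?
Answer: -502842/7 ≈ -71835.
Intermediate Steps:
I(F, A) = -3 + 17*A*F (I(F, A) = (17*F)*A - 3 = 17*A*F - 3 = -3 + 17*A*F)
(-481 + I(-2, 15/7))*129 = (-481 + (-3 + 17*(15/7)*(-2)))*129 = (-481 + (-3 - 510/7))*129 = (-481 - 531/7)*129 = -3898/7*129 = -502842/7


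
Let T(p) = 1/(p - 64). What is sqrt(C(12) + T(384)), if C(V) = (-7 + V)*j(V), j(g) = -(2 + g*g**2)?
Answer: I*sqrt(13839995)/40 ≈ 93.005*I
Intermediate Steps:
j(g) = -2 - g**3 (j(g) = -(2 + g**3) = -2 - g**3)
C(V) = (-7 + V)*(-2 - V**3)
T(p) = 1/(-64 + p)
sqrt(C(12) + T(384)) = sqrt(-(-7 + 12)*(2 + 12**3) + 1/(-64 + 384)) = sqrt(-1*5*(2 + 1728) + 1/320) = sqrt(-1*5*1730 + 1/320) = sqrt(-8650 + 1/320) = sqrt(-2767999/320) = I*sqrt(13839995)/40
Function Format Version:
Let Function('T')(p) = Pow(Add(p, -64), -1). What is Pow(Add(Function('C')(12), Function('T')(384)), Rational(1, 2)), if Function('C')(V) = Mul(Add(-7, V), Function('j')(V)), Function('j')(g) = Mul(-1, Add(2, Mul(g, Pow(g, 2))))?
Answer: Mul(Rational(1, 40), I, Pow(13839995, Rational(1, 2))) ≈ Mul(93.005, I)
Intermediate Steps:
Function('j')(g) = Add(-2, Mul(-1, Pow(g, 3))) (Function('j')(g) = Mul(-1, Add(2, Pow(g, 3))) = Add(-2, Mul(-1, Pow(g, 3))))
Function('C')(V) = Mul(Add(-7, V), Add(-2, Mul(-1, Pow(V, 3))))
Function('T')(p) = Pow(Add(-64, p), -1)
Pow(Add(Function('C')(12), Function('T')(384)), Rational(1, 2)) = Pow(Add(Mul(-1, Add(-7, 12), Add(2, Pow(12, 3))), Pow(Add(-64, 384), -1)), Rational(1, 2)) = Pow(Add(Mul(-1, 5, Add(2, 1728)), Pow(320, -1)), Rational(1, 2)) = Pow(Add(Mul(-1, 5, 1730), Rational(1, 320)), Rational(1, 2)) = Pow(Add(-8650, Rational(1, 320)), Rational(1, 2)) = Pow(Rational(-2767999, 320), Rational(1, 2)) = Mul(Rational(1, 40), I, Pow(13839995, Rational(1, 2)))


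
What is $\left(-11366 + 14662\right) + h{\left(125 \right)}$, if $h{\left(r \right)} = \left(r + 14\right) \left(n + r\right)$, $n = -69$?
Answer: $11080$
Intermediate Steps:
$h{\left(r \right)} = \left(-69 + r\right) \left(14 + r\right)$ ($h{\left(r \right)} = \left(r + 14\right) \left(-69 + r\right) = \left(14 + r\right) \left(-69 + r\right) = \left(-69 + r\right) \left(14 + r\right)$)
$\left(-11366 + 14662\right) + h{\left(125 \right)} = \left(-11366 + 14662\right) - \left(7841 - 15625\right) = 3296 - -7784 = 3296 + 7784 = 11080$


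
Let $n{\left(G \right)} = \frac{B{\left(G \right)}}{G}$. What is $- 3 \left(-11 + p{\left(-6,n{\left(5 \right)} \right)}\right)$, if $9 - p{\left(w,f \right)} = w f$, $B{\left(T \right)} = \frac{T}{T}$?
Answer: $\frac{12}{5} \approx 2.4$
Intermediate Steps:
$B{\left(T \right)} = 1$
$n{\left(G \right)} = \frac{1}{G}$ ($n{\left(G \right)} = 1 \frac{1}{G} = \frac{1}{G}$)
$p{\left(w,f \right)} = 9 - f w$ ($p{\left(w,f \right)} = 9 - w f = 9 - f w$)
$- 3 \left(-11 + p{\left(-6,n{\left(5 \right)} \right)}\right) = - 3 \left(-11 + \left(9 - \frac{1}{5} \left(-6\right)\right)\right) = - 3 \left(-11 + \left(9 + \frac{6}{5}\right)\right) = - 3 \left(-11 + \frac{51}{5}\right) = \left(-3\right) \left(- \frac{4}{5}\right) = \frac{12}{5}$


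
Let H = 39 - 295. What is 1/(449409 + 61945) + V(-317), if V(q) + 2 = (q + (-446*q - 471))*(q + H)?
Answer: -41194864372855/511354 ≈ -8.0560e+7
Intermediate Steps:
H = -256
V(q) = -2 + (-471 - 445*q)*(-256 + q) (V(q) = -2 + (q + (-446*q - 471))*(q - 256) = -2 + (q + (-471 - 446*q))*(-256 + q) = -2 + (-471 - 445*q)*(-256 + q))
1/(449409 + 61945) + V(-317) = 1/(449409 + 61945) + (120574 - 445*(-317)² + 113449*(-317)) = 1/511354 + (120574 - 445*100489 - 35963333) = 1/511354 + (120574 - 44717605 - 35963333) = 1/511354 - 80560364 = -41194864372855/511354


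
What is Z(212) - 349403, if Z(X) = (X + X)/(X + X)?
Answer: -349402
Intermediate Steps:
Z(X) = 1 (Z(X) = (2*X)/((2*X)) = (2*X)*(1/(2*X)) = 1)
Z(212) - 349403 = 1 - 349403 = -349402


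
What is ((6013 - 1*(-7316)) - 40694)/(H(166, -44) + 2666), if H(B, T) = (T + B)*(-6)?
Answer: -27365/1934 ≈ -14.149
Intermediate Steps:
H(B, T) = -6*B - 6*T (H(B, T) = (B + T)*(-6) = -6*B - 6*T)
((6013 - 1*(-7316)) - 40694)/(H(166, -44) + 2666) = ((6013 - 1*(-7316)) - 40694)/((-6*166 - 6*(-44)) + 2666) = ((6013 + 7316) - 40694)/((-996 + 264) + 2666) = (13329 - 40694)/(-732 + 2666) = -27365/1934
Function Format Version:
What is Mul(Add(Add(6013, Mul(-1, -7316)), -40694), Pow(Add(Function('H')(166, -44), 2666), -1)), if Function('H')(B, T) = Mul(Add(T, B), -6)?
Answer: Rational(-27365, 1934) ≈ -14.149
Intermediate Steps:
Function('H')(B, T) = Add(Mul(-6, B), Mul(-6, T)) (Function('H')(B, T) = Mul(Add(B, T), -6) = Add(Mul(-6, B), Mul(-6, T)))
Mul(Add(Add(6013, Mul(-1, -7316)), -40694), Pow(Add(Function('H')(166, -44), 2666), -1)) = Mul(Add(Add(6013, Mul(-1, -7316)), -40694), Pow(Add(Add(Mul(-6, 166), Mul(-6, -44)), 2666), -1)) = Mul(Add(Add(6013, 7316), -40694), Pow(Add(Add(-996, 264), 2666), -1)) = Mul(Add(13329, -40694), Pow(Add(-732, 2666), -1)) = Mul(-27365, Pow(1934, -1)) = Mul(-27365, Rational(1, 1934)) = Rational(-27365, 1934)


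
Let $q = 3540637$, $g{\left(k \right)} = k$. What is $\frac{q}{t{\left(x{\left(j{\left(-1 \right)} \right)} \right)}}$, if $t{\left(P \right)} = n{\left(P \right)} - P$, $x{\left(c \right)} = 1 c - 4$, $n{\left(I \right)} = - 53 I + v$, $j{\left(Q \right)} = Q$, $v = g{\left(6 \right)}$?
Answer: $\frac{3540637}{276} \approx 12828.0$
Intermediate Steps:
$v = 6$
$n{\left(I \right)} = 6 - 53 I$ ($n{\left(I \right)} = - 53 I + 6 = 6 - 53 I$)
$x{\left(c \right)} = -4 + c$ ($x{\left(c \right)} = c - 4 = -4 + c$)
$t{\left(P \right)} = 6 - 54 P$ ($t{\left(P \right)} = \left(6 - 53 P\right) - P = 6 - 54 P$)
$\frac{q}{t{\left(x{\left(j{\left(-1 \right)} \right)} \right)}} = \frac{3540637}{6 - 54 \left(-4 - 1\right)} = \frac{3540637}{6 - -270} = \frac{3540637}{6 + 270} = \frac{3540637}{276}$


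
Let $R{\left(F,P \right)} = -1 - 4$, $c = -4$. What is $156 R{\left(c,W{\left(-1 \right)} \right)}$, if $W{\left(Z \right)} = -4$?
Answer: $-780$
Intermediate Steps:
$R{\left(F,P \right)} = -5$ ($R{\left(F,P \right)} = -1 - 4 = -5$)
$156 R{\left(c,W{\left(-1 \right)} \right)} = 156 \left(-5\right) = -780$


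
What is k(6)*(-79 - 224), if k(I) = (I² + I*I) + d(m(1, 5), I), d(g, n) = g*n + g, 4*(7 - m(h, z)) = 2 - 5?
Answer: -153015/4 ≈ -38254.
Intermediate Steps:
m(h, z) = 31/4 (m(h, z) = 7 - (2 - 5)/4 = 7 - ¼*(-3) = 7 + ¾ = 31/4)
d(g, n) = g + g*n
k(I) = 31/4 + 2*I² + 31*I/4 (k(I) = (I² + I*I) + 31*(1 + I)/4 = (I² + I²) + (31/4 + 31*I/4) = 2*I² + (31/4 + 31*I/4) = 31/4 + 2*I² + 31*I/4)
k(6)*(-79 - 224) = (31/4 + 2*6² + (31/4)*6)*(-79 - 224) = (31/4 + 2*36 + 93/2)*(-303) = (31/4 + 72 + 93/2)*(-303) = (505/4)*(-303) = -153015/4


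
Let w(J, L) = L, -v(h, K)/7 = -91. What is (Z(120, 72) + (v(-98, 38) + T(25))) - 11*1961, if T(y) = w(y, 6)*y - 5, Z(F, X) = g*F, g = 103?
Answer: -8429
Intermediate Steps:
v(h, K) = 637 (v(h, K) = -7*(-91) = 637)
Z(F, X) = 103*F
T(y) = -5 + 6*y (T(y) = 6*y - 5 = -5 + 6*y)
(Z(120, 72) + (v(-98, 38) + T(25))) - 11*1961 = (103*120 + (637 + (-5 + 6*25))) - 11*1961 = (12360 + (637 + (-5 + 150))) - 21571 = (12360 + (637 + 145)) - 21571 = (12360 + 782) - 21571 = 13142 - 21571 = -8429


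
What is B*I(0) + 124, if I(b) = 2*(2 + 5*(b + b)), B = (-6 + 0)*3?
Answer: 52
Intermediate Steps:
B = -18 (B = -6*3 = -18)
I(b) = 4 + 20*b (I(b) = 2*(2 + 5*(2*b)) = 2*(2 + 10*b) = 4 + 20*b)
B*I(0) + 124 = -18*(4 + 20*0) + 124 = -18*(4 + 0) + 124 = -18*4 + 124 = -72 + 124 = 52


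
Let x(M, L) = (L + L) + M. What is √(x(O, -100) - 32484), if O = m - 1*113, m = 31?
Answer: I*√32766 ≈ 181.01*I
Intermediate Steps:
O = -82 (O = 31 - 1*113 = 31 - 113 = -82)
x(M, L) = M + 2*L (x(M, L) = 2*L + M = M + 2*L)
√(x(O, -100) - 32484) = √((-82 + 2*(-100)) - 32484) = √((-82 - 200) - 32484) = √(-282 - 32484) = √(-32766) = I*√32766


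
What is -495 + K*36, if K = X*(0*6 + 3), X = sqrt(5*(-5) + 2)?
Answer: -495 + 108*I*sqrt(23) ≈ -495.0 + 517.95*I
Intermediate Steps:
X = I*sqrt(23) (X = sqrt(-25 + 2) = sqrt(-23) = I*sqrt(23) ≈ 4.7958*I)
K = 3*I*sqrt(23) (K = (I*sqrt(23))*(0*6 + 3) = (I*sqrt(23))*(0 + 3) = (I*sqrt(23))*3 = 3*I*sqrt(23) ≈ 14.387*I)
-495 + K*36 = -495 + (3*I*sqrt(23))*36 = -495 + 108*I*sqrt(23)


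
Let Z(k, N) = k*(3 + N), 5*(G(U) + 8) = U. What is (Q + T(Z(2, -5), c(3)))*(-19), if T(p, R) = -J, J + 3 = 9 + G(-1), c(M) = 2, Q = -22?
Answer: 1881/5 ≈ 376.20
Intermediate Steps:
G(U) = -8 + U/5
J = -11/5 (J = -3 + (9 + (-8 + (1/5)*(-1))) = -3 + (9 + (-8 - 1/5)) = -3 + (9 - 41/5) = -3 + 4/5 = -11/5 ≈ -2.2000)
T(p, R) = 11/5 (T(p, R) = -1*(-11/5) = 11/5)
(Q + T(Z(2, -5), c(3)))*(-19) = (-22 + 11/5)*(-19) = -99/5*(-19) = 1881/5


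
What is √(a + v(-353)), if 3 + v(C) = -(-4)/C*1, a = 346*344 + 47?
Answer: 10*√148369430/353 ≈ 345.06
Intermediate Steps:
a = 119071 (a = 119024 + 47 = 119071)
v(C) = -3 + 4/C (v(C) = -3 - (-4)/C*1 = -3 + (4/C)*1 = -3 + 4/C)
√(a + v(-353)) = √(119071 + (-3 + 4/(-353))) = √(119071 + (-3 + 4*(-1/353))) = √(119071 + (-3 - 4/353)) = √(119071 - 1063/353) = √(42031000/353) = 10*√148369430/353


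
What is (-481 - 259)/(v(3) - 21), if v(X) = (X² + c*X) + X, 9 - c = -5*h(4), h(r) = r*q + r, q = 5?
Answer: -370/189 ≈ -1.9577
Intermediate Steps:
h(r) = 6*r (h(r) = r*5 + r = 5*r + r = 6*r)
c = 129 (c = 9 - (-5)*6*4 = 9 - (-5)*24 = 9 - 1*(-120) = 9 + 120 = 129)
v(X) = X² + 130*X (v(X) = (X² + 129*X) + X = X² + 130*X)
(-481 - 259)/(v(3) - 21) = (-481 - 259)/(3*(130 + 3) - 21) = -740/(3*133 - 21) = -740/(399 - 21) = -740/378 = -740*1/378 = -370/189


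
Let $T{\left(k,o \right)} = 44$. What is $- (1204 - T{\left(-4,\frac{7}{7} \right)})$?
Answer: $-1160$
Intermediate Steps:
$- (1204 - T{\left(-4,\frac{7}{7} \right)}) = - (1204 - 44) = \left(-1\right) 1160 = -1160$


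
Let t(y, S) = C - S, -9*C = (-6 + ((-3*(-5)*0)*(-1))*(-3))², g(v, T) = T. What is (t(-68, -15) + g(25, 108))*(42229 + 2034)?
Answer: 5267297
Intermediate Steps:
C = -4 (C = -(-6 + ((-3*(-5)*0)*(-1))*(-3))²/9 = -(-6 + ((15*0)*(-1))*(-3))²/9 = -(-6 + (0*(-1))*(-3))²/9 = -(-6 + 0*(-3))²/9 = -(-6 + 0)²/9 = -⅑*(-6)² = -⅑*36 = -4)
t(y, S) = -4 - S
(t(-68, -15) + g(25, 108))*(42229 + 2034) = ((-4 - 1*(-15)) + 108)*(42229 + 2034) = ((-4 + 15) + 108)*44263 = (11 + 108)*44263 = 119*44263 = 5267297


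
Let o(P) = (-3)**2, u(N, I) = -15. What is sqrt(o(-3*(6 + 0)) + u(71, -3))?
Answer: I*sqrt(6) ≈ 2.4495*I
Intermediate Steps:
o(P) = 9
sqrt(o(-3*(6 + 0)) + u(71, -3)) = sqrt(9 - 15) = sqrt(-6) = I*sqrt(6)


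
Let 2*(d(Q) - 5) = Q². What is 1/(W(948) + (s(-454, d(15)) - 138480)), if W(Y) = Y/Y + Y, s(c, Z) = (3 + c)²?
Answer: 1/65870 ≈ 1.5181e-5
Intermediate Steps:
d(Q) = 5 + Q²/2
W(Y) = 1 + Y
1/(W(948) + (s(-454, d(15)) - 138480)) = 1/((1 + 948) + ((3 - 454)² - 138480)) = 1/(949 + ((-451)² - 138480)) = 1/(949 + (203401 - 138480)) = 1/(949 + 64921) = 1/65870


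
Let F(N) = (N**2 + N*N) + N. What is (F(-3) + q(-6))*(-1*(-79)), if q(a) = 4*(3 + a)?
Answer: 237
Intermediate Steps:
q(a) = 12 + 4*a
F(N) = N + 2*N**2 (F(N) = (N**2 + N**2) + N = 2*N**2 + N = N + 2*N**2)
(F(-3) + q(-6))*(-1*(-79)) = (-3*(1 + 2*(-3)) + (12 + 4*(-6)))*(-1*(-79)) = (-3*(1 - 6) + (12 - 24))*79 = (-3*(-5) - 12)*79 = (15 - 12)*79 = 3*79 = 237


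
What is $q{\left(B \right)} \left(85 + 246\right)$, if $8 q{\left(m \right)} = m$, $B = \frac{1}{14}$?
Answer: $\frac{331}{112} \approx 2.9554$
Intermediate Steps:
$B = \frac{1}{14} \approx 0.071429$
$q{\left(m \right)} = \frac{m}{8}$
$q{\left(B \right)} \left(85 + 246\right) = \frac{1}{8} \cdot \frac{1}{14} \left(85 + 246\right) = \frac{1}{112} \cdot 331 = \frac{331}{112}$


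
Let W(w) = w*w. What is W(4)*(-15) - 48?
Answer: -288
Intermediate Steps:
W(w) = w²
W(4)*(-15) - 48 = 4²*(-15) - 48 = 16*(-15) - 48 = -240 - 48 = -288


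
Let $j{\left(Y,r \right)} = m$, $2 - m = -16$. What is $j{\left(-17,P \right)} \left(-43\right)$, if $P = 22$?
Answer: $-774$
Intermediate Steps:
$m = 18$ ($m = 2 - -16 = 2 + 16 = 18$)
$j{\left(Y,r \right)} = 18$
$j{\left(-17,P \right)} \left(-43\right) = 18 \left(-43\right) = -774$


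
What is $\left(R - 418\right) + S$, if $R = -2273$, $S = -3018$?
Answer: $-5709$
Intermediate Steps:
$\left(R - 418\right) + S = \left(-2273 - 418\right) - 3018 = -2691 - 3018 = -5709$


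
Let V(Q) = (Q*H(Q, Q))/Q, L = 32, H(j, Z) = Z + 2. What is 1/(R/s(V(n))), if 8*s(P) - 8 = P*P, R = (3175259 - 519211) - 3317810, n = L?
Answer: -291/1323524 ≈ -0.00021987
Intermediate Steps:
H(j, Z) = 2 + Z
n = 32
V(Q) = 2 + Q (V(Q) = (Q*(2 + Q))/Q = 2 + Q)
R = -661762 (R = 2656048 - 3317810 = -661762)
s(P) = 1 + P**2/8 (s(P) = 1 + (P*P)/8 = 1 + P**2/8)
1/(R/s(V(n))) = 1/(-661762/(1 + (2 + 32)**2/8)) = 1/(-661762/(1 + (1/8)*34**2)) = 1/(-661762/(1 + (1/8)*1156)) = 1/(-661762/(1 + 289/2)) = 1/(-661762/291/2) = 1/(-661762*2/291) = 1/(-1323524/291) = -291/1323524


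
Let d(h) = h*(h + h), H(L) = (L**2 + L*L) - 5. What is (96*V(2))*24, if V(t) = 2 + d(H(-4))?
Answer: 3363840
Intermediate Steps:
H(L) = -5 + 2*L**2 (H(L) = (L**2 + L**2) - 5 = 2*L**2 - 5 = -5 + 2*L**2)
d(h) = 2*h**2 (d(h) = h*(2*h) = 2*h**2)
V(t) = 1460 (V(t) = 2 + 2*(-5 + 2*(-4)**2)**2 = 2 + 2*(-5 + 2*16)**2 = 2 + 2*(-5 + 32)**2 = 2 + 2*27**2 = 2 + 2*729 = 2 + 1458 = 1460)
(96*V(2))*24 = (96*1460)*24 = 140160*24 = 3363840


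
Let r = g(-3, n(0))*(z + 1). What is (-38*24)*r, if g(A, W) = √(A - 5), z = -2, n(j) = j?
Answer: 1824*I*√2 ≈ 2579.5*I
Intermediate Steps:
g(A, W) = √(-5 + A)
r = -2*I*√2 (r = √(-5 - 3)*(-2 + 1) = √(-8)*(-1) = (2*I*√2)*(-1) = -2*I*√2 ≈ -2.8284*I)
(-38*24)*r = (-38*24)*(-2*I*√2) = -(-1824)*I*√2 = 1824*I*√2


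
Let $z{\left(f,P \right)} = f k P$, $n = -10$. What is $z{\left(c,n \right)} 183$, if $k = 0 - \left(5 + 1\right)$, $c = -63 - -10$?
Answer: $-581940$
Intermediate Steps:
$c = -53$ ($c = -63 + 10 = -53$)
$k = -6$ ($k = 0 - 6 = -6$)
$z{\left(f,P \right)} = - 6 P f$ ($z{\left(f,P \right)} = f \left(-6\right) P = - 6 f P = - 6 P f$)
$z{\left(c,n \right)} 183 = \left(-6\right) \left(-10\right) \left(-53\right) 183 = \left(-3180\right) 183 = -581940$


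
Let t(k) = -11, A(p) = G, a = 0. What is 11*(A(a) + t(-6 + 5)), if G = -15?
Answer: -286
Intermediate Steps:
A(p) = -15
11*(A(a) + t(-6 + 5)) = 11*(-15 - 11) = 11*(-26) = -286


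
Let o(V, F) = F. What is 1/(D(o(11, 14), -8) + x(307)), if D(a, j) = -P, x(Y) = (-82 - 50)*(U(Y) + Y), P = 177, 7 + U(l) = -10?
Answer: -1/38457 ≈ -2.6003e-5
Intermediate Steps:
U(l) = -17 (U(l) = -7 - 10 = -17)
x(Y) = 2244 - 132*Y (x(Y) = (-82 - 50)*(-17 + Y) = -132*(-17 + Y) = 2244 - 132*Y)
D(a, j) = -177 (D(a, j) = -1*177 = -177)
1/(D(o(11, 14), -8) + x(307)) = 1/(-177 + (2244 - 132*307)) = 1/(-177 + (2244 - 40524)) = 1/(-177 - 38280) = 1/(-38457) = -1/38457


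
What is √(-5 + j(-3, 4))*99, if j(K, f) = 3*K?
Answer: 99*I*√14 ≈ 370.42*I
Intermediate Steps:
√(-5 + j(-3, 4))*99 = √(-5 + 3*(-3))*99 = √(-5 - 9)*99 = √(-14)*99 = (I*√14)*99 = 99*I*√14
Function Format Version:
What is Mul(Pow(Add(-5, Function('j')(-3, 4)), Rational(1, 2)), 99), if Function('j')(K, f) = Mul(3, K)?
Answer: Mul(99, I, Pow(14, Rational(1, 2))) ≈ Mul(370.42, I)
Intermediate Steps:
Mul(Pow(Add(-5, Function('j')(-3, 4)), Rational(1, 2)), 99) = Mul(Pow(Add(-5, Mul(3, -3)), Rational(1, 2)), 99) = Mul(Pow(Add(-5, -9), Rational(1, 2)), 99) = Mul(Pow(-14, Rational(1, 2)), 99) = Mul(Mul(I, Pow(14, Rational(1, 2))), 99) = Mul(99, I, Pow(14, Rational(1, 2)))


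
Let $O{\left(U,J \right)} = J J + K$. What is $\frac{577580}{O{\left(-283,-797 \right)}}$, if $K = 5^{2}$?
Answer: $\frac{288790}{317617} \approx 0.90924$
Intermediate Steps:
$K = 25$
$O{\left(U,J \right)} = 25 + J^{2}$ ($O{\left(U,J \right)} = J J + 25 = J^{2} + 25 = 25 + J^{2}$)
$\frac{577580}{O{\left(-283,-797 \right)}} = \frac{577580}{25 + \left(-797\right)^{2}} = \frac{577580}{25 + 635209} = \frac{577580}{635234} = 577580 \cdot \frac{1}{635234} = \frac{288790}{317617}$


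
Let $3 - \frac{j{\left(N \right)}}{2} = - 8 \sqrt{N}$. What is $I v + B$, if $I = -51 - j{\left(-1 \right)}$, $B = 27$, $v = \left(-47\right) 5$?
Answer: $13422 + 3760 i \approx 13422.0 + 3760.0 i$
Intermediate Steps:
$j{\left(N \right)} = 6 + 16 \sqrt{N}$ ($j{\left(N \right)} = 6 - 2 \left(- 8 \sqrt{N}\right) = 6 + 16 \sqrt{N}$)
$v = -235$
$I = -57 - 16 i$ ($I = -51 - \left(6 + 16 \sqrt{-1}\right) = -51 - \left(6 + 16 i\right) = -57 - 16 i \approx -57.0 - 16.0 i$)
$I v + B = \left(-57 - 16 i\right) \left(-235\right) + 27 = \left(13395 + 3760 i\right) + 27 = 13422 + 3760 i$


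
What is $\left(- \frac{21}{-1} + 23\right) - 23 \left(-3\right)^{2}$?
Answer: $-163$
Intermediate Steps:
$\left(- \frac{21}{-1} + 23\right) - 23 \left(-3\right)^{2} = \left(\left(-21\right) \left(-1\right) + 23\right) - 207 = \left(21 + 23\right) - 207 = 44 - 207 = -163$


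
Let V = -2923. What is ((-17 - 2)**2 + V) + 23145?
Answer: 20583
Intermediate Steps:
((-17 - 2)**2 + V) + 23145 = ((-17 - 2)**2 - 2923) + 23145 = ((-19)**2 - 2923) + 23145 = (361 - 2923) + 23145 = -2562 + 23145 = 20583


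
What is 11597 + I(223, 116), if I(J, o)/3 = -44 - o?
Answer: 11117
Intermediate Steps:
I(J, o) = -132 - 3*o (I(J, o) = 3*(-44 - o) = -132 - 3*o)
11597 + I(223, 116) = 11597 + (-132 - 3*116) = 11597 + (-132 - 348) = 11597 - 480 = 11117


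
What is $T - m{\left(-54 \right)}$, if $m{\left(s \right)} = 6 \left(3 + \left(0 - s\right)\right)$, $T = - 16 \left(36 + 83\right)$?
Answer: $-2246$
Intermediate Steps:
$T = -1904$ ($T = \left(-16\right) 119 = -1904$)
$m{\left(s \right)} = 18 - 6 s$ ($m{\left(s \right)} = 6 \left(3 - s\right) = 18 - 6 s$)
$T - m{\left(-54 \right)} = -1904 - \left(18 - -324\right) = -1904 - \left(18 + 324\right) = -1904 - 342 = -2246$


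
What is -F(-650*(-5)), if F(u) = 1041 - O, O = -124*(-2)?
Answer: -793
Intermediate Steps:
O = 248
F(u) = 793 (F(u) = 1041 - 1*248 = 1041 - 248 = 793)
-F(-650*(-5)) = -1*793 = -793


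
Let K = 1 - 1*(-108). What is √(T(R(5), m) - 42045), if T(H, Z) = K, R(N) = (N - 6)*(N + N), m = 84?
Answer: 4*I*√2621 ≈ 204.78*I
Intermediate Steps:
R(N) = 2*N*(-6 + N) (R(N) = (-6 + N)*(2*N) = 2*N*(-6 + N))
K = 109 (K = 1 + 108 = 109)
T(H, Z) = 109
√(T(R(5), m) - 42045) = √(109 - 42045) = √(-41936) = 4*I*√2621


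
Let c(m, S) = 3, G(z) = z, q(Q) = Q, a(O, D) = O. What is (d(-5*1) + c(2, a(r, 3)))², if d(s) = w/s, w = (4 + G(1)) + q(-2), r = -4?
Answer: 144/25 ≈ 5.7600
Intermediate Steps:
w = 3 (w = (4 + 1) - 2 = 5 - 2 = 3)
d(s) = 3/s
(d(-5*1) + c(2, a(r, 3)))² = (3/((-5*1)) + 3)² = (3/(-5) + 3)² = (3*(-⅕) + 3)² = (-⅗ + 3)² = (12/5)² = 144/25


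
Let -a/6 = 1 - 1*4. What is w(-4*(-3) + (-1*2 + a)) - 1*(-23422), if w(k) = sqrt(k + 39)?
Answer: 23422 + sqrt(67) ≈ 23430.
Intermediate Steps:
a = 18 (a = -6*(1 - 1*4) = -6*(1 - 4) = -6*(-3) = 18)
w(k) = sqrt(39 + k)
w(-4*(-3) + (-1*2 + a)) - 1*(-23422) = sqrt(39 + (-4*(-3) + (-1*2 + 18))) - 1*(-23422) = sqrt(39 + (12 + (-2 + 18))) + 23422 = sqrt(39 + (12 + 16)) + 23422 = sqrt(39 + 28) + 23422 = sqrt(67) + 23422 = 23422 + sqrt(67)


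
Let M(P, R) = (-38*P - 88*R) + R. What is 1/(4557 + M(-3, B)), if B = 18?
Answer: 1/3105 ≈ 0.00032206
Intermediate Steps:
M(P, R) = -87*R - 38*P (M(P, R) = (-88*R - 38*P) + R = -87*R - 38*P)
1/(4557 + M(-3, B)) = 1/(4557 + (-87*18 - 38*(-3))) = 1/(4557 + (-1566 + 114)) = 1/(4557 - 1452) = 1/3105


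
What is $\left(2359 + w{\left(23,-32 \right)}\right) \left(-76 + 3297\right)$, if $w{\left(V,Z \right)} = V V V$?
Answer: $46788246$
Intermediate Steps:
$w{\left(V,Z \right)} = V^{3}$ ($w{\left(V,Z \right)} = V^{2} V = V^{3}$)
$\left(2359 + w{\left(23,-32 \right)}\right) \left(-76 + 3297\right) = \left(2359 + 23^{3}\right) \left(-76 + 3297\right) = \left(2359 + 12167\right) 3221 = 14526 \cdot 3221 = 46788246$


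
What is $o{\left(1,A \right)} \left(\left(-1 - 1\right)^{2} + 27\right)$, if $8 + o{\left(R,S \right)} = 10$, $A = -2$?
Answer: $62$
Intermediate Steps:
$o{\left(R,S \right)} = 2$ ($o{\left(R,S \right)} = -8 + 10 = 2$)
$o{\left(1,A \right)} \left(\left(-1 - 1\right)^{2} + 27\right) = 2 \left(\left(-1 - 1\right)^{2} + 27\right) = 2 \left(\left(-2\right)^{2} + 27\right) = 2 \left(4 + 27\right) = 2 \cdot 31 = 62$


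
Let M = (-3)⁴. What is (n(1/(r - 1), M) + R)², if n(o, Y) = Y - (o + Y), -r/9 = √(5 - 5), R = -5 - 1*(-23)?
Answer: 361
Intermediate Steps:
M = 81
R = 18 (R = -5 + 23 = 18)
r = 0 (r = -9*√(5 - 5) = -9*√0 = -9*0 = 0)
n(o, Y) = -o (n(o, Y) = Y - (Y + o) = Y + (-Y - o) = -o)
(n(1/(r - 1), M) + R)² = (-1/(0 - 1) + 18)² = (-1/(-1) + 18)² = (-1*(-1) + 18)² = (1 + 18)² = 19² = 361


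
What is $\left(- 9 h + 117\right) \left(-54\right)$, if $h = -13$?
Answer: $-12636$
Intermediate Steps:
$\left(- 9 h + 117\right) \left(-54\right) = \left(\left(-9\right) \left(-13\right) + 117\right) \left(-54\right) = \left(117 + 117\right) \left(-54\right) = 234 \left(-54\right) = -12636$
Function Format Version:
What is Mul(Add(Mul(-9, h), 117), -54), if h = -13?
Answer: -12636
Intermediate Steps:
Mul(Add(Mul(-9, h), 117), -54) = Mul(Add(Mul(-9, -13), 117), -54) = Mul(Add(117, 117), -54) = Mul(234, -54) = -12636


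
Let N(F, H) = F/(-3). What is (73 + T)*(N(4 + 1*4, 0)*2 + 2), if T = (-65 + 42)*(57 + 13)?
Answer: 15370/3 ≈ 5123.3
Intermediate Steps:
N(F, H) = -F/3 (N(F, H) = F*(-⅓) = -F/3)
T = -1610 (T = -23*70 = -1610)
(73 + T)*(N(4 + 1*4, 0)*2 + 2) = (73 - 1610)*(-(4 + 1*4)/3*2 + 2) = -1537*(-(4 + 4)/3*2 + 2) = -1537*(-⅓*8*2 + 2) = -1537*(-8/3*2 + 2) = -1537*(-16/3 + 2) = -1537*(-10/3) = 15370/3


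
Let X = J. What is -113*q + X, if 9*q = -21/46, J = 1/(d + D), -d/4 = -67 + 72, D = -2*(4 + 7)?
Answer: 919/161 ≈ 5.7081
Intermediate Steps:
D = -22 (D = -2*11 = -22)
d = -20 (d = -4*(-67 + 72) = -4*5 = -20)
J = -1/42 (J = 1/(-20 - 22) = 1/(-42) = -1/42 ≈ -0.023810)
X = -1/42 ≈ -0.023810
q = -7/138 (q = (-21/46)/9 = (-21*1/46)/9 = (⅑)*(-21/46) = -7/138 ≈ -0.050725)
-113*q + X = -113*(-7/138) - 1/42 = 791/138 - 1/42 = 919/161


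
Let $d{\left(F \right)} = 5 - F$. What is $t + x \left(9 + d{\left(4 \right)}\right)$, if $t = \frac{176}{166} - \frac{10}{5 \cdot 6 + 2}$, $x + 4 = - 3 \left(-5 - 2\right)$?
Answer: $\frac{226753}{1328} \approx 170.75$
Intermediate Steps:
$x = 17$ ($x = -4 - 3 \left(-5 - 2\right) = -4 - -21 = -4 + 21 = 17$)
$t = \frac{993}{1328}$ ($t = 176 \cdot \frac{1}{166} - \frac{10}{30 + 2} = \frac{88}{83} - \frac{10}{32} = \frac{88}{83} - \frac{5}{16} = \frac{993}{1328} \approx 0.74774$)
$t + x \left(9 + d{\left(4 \right)}\right) = \frac{993}{1328} + 17 \left(9 + \left(5 - 4\right)\right) = \frac{993}{1328} + 17 \left(9 + 1\right) = \frac{993}{1328} + 17 \cdot 10 = \frac{993}{1328} + 170 = \frac{226753}{1328}$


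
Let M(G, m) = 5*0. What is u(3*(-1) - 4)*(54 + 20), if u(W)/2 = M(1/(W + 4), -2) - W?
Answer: 1036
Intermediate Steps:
M(G, m) = 0
u(W) = -2*W (u(W) = 2*(0 - W) = 2*(-W) = -2*W)
u(3*(-1) - 4)*(54 + 20) = (-2*(3*(-1) - 4))*(54 + 20) = -2*(-3 - 4)*74 = -2*(-7)*74 = 14*74 = 1036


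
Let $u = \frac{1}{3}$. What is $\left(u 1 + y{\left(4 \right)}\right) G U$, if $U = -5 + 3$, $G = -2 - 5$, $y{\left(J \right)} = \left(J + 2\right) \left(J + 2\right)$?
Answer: $\frac{1526}{3} \approx 508.67$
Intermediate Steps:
$u = \frac{1}{3} \approx 0.33333$
$y{\left(J \right)} = \left(2 + J\right)^{2}$ ($y{\left(J \right)} = \left(2 + J\right) \left(2 + J\right) = \left(2 + J\right)^{2}$)
$G = -7$ ($G = -2 - 5 = -7$)
$U = -2$
$\left(u 1 + y{\left(4 \right)}\right) G U = \left(\frac{1}{3} \cdot 1 + \left(2 + 4\right)^{2}\right) \left(-7\right) \left(-2\right) = \left(\frac{1}{3} + 6^{2}\right) \left(-7\right) \left(-2\right) = \left(\frac{1}{3} + 36\right) \left(-7\right) \left(-2\right) = \frac{109}{3} \left(-7\right) \left(-2\right) = \left(- \frac{763}{3}\right) \left(-2\right) = \frac{1526}{3}$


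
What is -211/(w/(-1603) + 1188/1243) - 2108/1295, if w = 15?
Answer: -49856698387/222000555 ≈ -224.58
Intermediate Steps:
-211/(w/(-1603) + 1188/1243) - 2108/1295 = -211/(15/(-1603) + 1188/1243) - 2108/1295 = -211/(15*(-1/1603) + 1188*(1/1243)) - 2108*1/1295 = -211/(-15/1603 + 108/113) - 2108/1295 = -211/171429/181139 - 2108/1295 = -211*181139/171429 - 2108/1295 = -38220329/171429 - 2108/1295 = -49856698387/222000555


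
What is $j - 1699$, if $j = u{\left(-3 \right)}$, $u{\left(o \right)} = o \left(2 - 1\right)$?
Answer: $-1702$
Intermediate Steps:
$u{\left(o \right)} = o$ ($u{\left(o \right)} = o 1 = o$)
$j = -3$
$j - 1699 = -3 - 1699 = -1702$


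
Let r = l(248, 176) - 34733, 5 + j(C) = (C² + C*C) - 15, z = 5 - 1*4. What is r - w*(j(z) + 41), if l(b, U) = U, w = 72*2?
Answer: -37869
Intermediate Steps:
z = 1 (z = 5 - 4 = 1)
j(C) = -20 + 2*C² (j(C) = -5 + ((C² + C*C) - 15) = -5 + ((C² + C²) - 15) = -5 + (2*C² - 15) = -5 + (-15 + 2*C²) = -20 + 2*C²)
w = 144
r = -34557 (r = 176 - 34733 = -34557)
r - w*(j(z) + 41) = -34557 - 144*((-20 + 2*1²) + 41) = -34557 - 144*((-20 + 2*1) + 41) = -34557 - 144*((-20 + 2) + 41) = -34557 - 144*(-18 + 41) = -34557 - 144*23 = -34557 - 1*3312 = -34557 - 3312 = -37869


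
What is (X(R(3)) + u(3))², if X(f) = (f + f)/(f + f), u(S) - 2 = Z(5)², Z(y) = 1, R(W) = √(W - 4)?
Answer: 16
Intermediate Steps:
R(W) = √(-4 + W)
u(S) = 3 (u(S) = 2 + 1² = 2 + 1 = 3)
X(f) = 1 (X(f) = (2*f)/((2*f)) = (2*f)*(1/(2*f)) = 1)
(X(R(3)) + u(3))² = (1 + 3)² = 4² = 16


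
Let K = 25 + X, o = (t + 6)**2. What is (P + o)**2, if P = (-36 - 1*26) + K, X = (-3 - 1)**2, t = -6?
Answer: 441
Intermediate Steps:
X = 16 (X = (-4)**2 = 16)
o = 0 (o = (-6 + 6)**2 = 0**2 = 0)
K = 41 (K = 25 + 16 = 41)
P = -21 (P = (-36 - 1*26) + 41 = (-36 - 26) + 41 = -62 + 41 = -21)
(P + o)**2 = (-21 + 0)**2 = (-21)**2 = 441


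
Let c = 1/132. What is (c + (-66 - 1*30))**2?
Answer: 160554241/17424 ≈ 9214.5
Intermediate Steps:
c = 1/132 ≈ 0.0075758
(c + (-66 - 1*30))**2 = (1/132 + (-66 - 1*30))**2 = (1/132 + (-66 - 30))**2 = (1/132 - 96)**2 = (-12671/132)**2 = 160554241/17424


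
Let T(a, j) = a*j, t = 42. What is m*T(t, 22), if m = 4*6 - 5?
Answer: 17556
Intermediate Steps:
m = 19 (m = 24 - 5 = 19)
m*T(t, 22) = 19*(42*22) = 19*924 = 17556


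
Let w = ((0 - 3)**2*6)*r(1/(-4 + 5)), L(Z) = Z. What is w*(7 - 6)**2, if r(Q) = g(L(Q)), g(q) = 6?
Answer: 324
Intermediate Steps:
r(Q) = 6
w = 324 (w = ((0 - 3)**2*6)*6 = ((-3)**2*6)*6 = (9*6)*6 = 54*6 = 324)
w*(7 - 6)**2 = 324*(7 - 6)**2 = 324*1**2 = 324*1 = 324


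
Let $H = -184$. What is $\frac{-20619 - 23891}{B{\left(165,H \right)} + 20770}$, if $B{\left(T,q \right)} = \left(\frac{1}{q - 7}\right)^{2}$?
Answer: $- \frac{1623769310}{757710371} \approx -2.143$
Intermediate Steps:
$B{\left(T,q \right)} = \frac{1}{\left(-7 + q\right)^{2}}$ ($B{\left(T,q \right)} = \left(\frac{1}{-7 + q}\right)^{2} = \frac{1}{\left(-7 + q\right)^{2}}$)
$\frac{-20619 - 23891}{B{\left(165,H \right)} + 20770} = \frac{-20619 - 23891}{\frac{1}{\left(-7 - 184\right)^{2}} + 20770} = - \frac{44510}{\frac{1}{36481} + 20770} = - \frac{44510}{\frac{757710371}{36481}} = \left(-44510\right) \frac{36481}{757710371} = - \frac{1623769310}{757710371}$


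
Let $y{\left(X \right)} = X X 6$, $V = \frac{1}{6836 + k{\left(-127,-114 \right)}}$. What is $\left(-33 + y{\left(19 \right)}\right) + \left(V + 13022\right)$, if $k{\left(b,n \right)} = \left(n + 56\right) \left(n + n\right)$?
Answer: $\frac{304009301}{20060} \approx 15155.0$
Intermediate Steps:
$k{\left(b,n \right)} = 2 n \left(56 + n\right)$ ($k{\left(b,n \right)} = \left(56 + n\right) 2 n = 2 n \left(56 + n\right)$)
$V = \frac{1}{20060}$ ($V = \frac{1}{6836 + 2 \left(-114\right) \left(56 - 114\right)} = \frac{1}{6836 + 2 \left(-114\right) \left(-58\right)} = \frac{1}{6836 + 13224} = \frac{1}{20060} \approx 4.985 \cdot 10^{-5}$)
$y{\left(X \right)} = 6 X^{2}$ ($y{\left(X \right)} = X^{2} \cdot 6 = 6 X^{2}$)
$\left(-33 + y{\left(19 \right)}\right) + \left(V + 13022\right) = \left(-33 + 6 \cdot 19^{2}\right) + \left(\frac{1}{20060} + 13022\right) = \left(-33 + 6 \cdot 361\right) + \frac{261221321}{20060} = \left(-33 + 2166\right) + \frac{261221321}{20060} = 2133 + \frac{261221321}{20060} = \frac{304009301}{20060}$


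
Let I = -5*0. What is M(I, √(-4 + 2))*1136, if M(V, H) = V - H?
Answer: -1136*I*√2 ≈ -1606.5*I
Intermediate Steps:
I = 0
M(I, √(-4 + 2))*1136 = (0 - √(-4 + 2))*1136 = (0 - √(-2))*1136 = (0 - I*√2)*1136 = -I*√2*1136 = -1136*I*√2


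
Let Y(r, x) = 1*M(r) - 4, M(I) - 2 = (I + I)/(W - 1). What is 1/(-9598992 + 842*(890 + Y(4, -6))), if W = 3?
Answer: -1/8847928 ≈ -1.1302e-7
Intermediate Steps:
M(I) = 2 + I (M(I) = 2 + (I + I)/(3 - 1) = 2 + (2*I)/2 = 2 + (2*I)*(½) = 2 + I)
Y(r, x) = -2 + r (Y(r, x) = 1*(2 + r) - 4 = (2 + r) - 4 = -2 + r)
1/(-9598992 + 842*(890 + Y(4, -6))) = 1/(-9598992 + 842*(890 + (-2 + 4))) = 1/(-9598992 + 842*(890 + 2)) = 1/(-9598992 + 842*892) = 1/(-9598992 + 751064) = 1/(-8847928) = -1/8847928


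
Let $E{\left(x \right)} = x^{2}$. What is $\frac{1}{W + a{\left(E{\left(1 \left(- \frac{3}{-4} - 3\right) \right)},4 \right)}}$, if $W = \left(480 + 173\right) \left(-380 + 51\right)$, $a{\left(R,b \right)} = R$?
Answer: $- \frac{16}{3437311} \approx -4.6548 \cdot 10^{-6}$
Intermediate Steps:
$W = -214837$ ($W = 653 \left(-329\right) = -214837$)
$\frac{1}{W + a{\left(E{\left(1 \left(- \frac{3}{-4} - 3\right) \right)},4 \right)}} = \frac{1}{-214837 + \left(1 \left(- \frac{3}{-4} - 3\right)\right)^{2}} = \frac{1}{-214837 + \left(1 \left(\left(-3\right) \left(- \frac{1}{4}\right) - 3\right)\right)^{2}} = \frac{1}{-214837 + \left(1 \left(\frac{3}{4} - 3\right)\right)^{2}} = \frac{1}{-214837 + \left(1 \left(- \frac{9}{4}\right)\right)^{2}} = \frac{1}{-214837 + \left(- \frac{9}{4}\right)^{2}} = \frac{1}{-214837 + \frac{81}{16}} = \frac{1}{- \frac{3437311}{16}} = - \frac{16}{3437311}$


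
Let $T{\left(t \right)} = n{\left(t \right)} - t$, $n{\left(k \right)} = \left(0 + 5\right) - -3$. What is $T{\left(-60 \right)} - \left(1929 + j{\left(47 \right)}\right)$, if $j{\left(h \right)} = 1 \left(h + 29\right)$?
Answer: $-1937$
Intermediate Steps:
$j{\left(h \right)} = 29 + h$ ($j{\left(h \right)} = 1 \left(29 + h\right) = 29 + h$)
$n{\left(k \right)} = 8$ ($n{\left(k \right)} = 5 + 3 = 8$)
$T{\left(t \right)} = 8 - t$
$T{\left(-60 \right)} - \left(1929 + j{\left(47 \right)}\right) = \left(8 - -60\right) - \left(1929 + \left(29 + 47\right)\right) = \left(8 + 60\right) - \left(1929 + 76\right) = 68 - 2005 = -1937$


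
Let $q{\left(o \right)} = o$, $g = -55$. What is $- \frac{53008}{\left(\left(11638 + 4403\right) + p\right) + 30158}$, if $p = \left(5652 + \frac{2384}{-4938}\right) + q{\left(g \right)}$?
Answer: $- \frac{32719188}{31970783} \approx -1.0234$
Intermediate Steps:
$p = \frac{13817801}{2469}$ ($p = \left(5652 + \frac{2384}{-4938}\right) - 55 = \left(5652 + 2384 \left(- \frac{1}{4938}\right)\right) - 55 = \left(5652 - \frac{1192}{2469}\right) - 55 = \frac{13953596}{2469} - 55 = \frac{13817801}{2469} \approx 5596.5$)
$- \frac{53008}{\left(\left(11638 + 4403\right) + p\right) + 30158} = - \frac{53008}{\left(\left(11638 + 4403\right) + \frac{13817801}{2469}\right) + 30158} = - \frac{53008}{\left(16041 + \frac{13817801}{2469}\right) + 30158} = - \frac{53008}{\frac{53423030}{2469} + 30158} = - \frac{53008}{\frac{127883132}{2469}} = \left(-53008\right) \frac{2469}{127883132} = - \frac{32719188}{31970783}$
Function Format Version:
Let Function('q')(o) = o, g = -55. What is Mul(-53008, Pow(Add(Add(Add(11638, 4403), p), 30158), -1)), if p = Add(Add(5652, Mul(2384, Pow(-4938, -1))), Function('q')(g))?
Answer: Rational(-32719188, 31970783) ≈ -1.0234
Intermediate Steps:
p = Rational(13817801, 2469) (p = Add(Add(5652, Mul(2384, Pow(-4938, -1))), -55) = Add(Add(5652, Mul(2384, Rational(-1, 4938))), -55) = Add(Add(5652, Rational(-1192, 2469)), -55) = Add(Rational(13953596, 2469), -55) = Rational(13817801, 2469) ≈ 5596.5)
Mul(-53008, Pow(Add(Add(Add(11638, 4403), p), 30158), -1)) = Mul(-53008, Pow(Add(Add(Add(11638, 4403), Rational(13817801, 2469)), 30158), -1)) = Mul(-53008, Pow(Add(Add(16041, Rational(13817801, 2469)), 30158), -1)) = Mul(-53008, Pow(Add(Rational(53423030, 2469), 30158), -1)) = Mul(-53008, Pow(Rational(127883132, 2469), -1)) = Mul(-53008, Rational(2469, 127883132)) = Rational(-32719188, 31970783)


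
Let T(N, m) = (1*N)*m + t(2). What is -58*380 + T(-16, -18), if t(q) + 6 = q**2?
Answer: -21754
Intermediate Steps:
t(q) = -6 + q**2
T(N, m) = -2 + N*m (T(N, m) = (1*N)*m + (-6 + 2**2) = N*m + (-6 + 4) = N*m - 2 = -2 + N*m)
-58*380 + T(-16, -18) = -58*380 + (-2 - 16*(-18)) = -22040 + (-2 + 288) = -22040 + 286 = -21754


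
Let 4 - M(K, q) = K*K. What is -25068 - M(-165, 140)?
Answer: 2153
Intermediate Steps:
M(K, q) = 4 - K² (M(K, q) = 4 - K*K = 4 - K²)
-25068 - M(-165, 140) = -25068 - (4 - 1*(-165)²) = -25068 - (4 - 1*27225) = -25068 - (4 - 27225) = -25068 - 1*(-27221) = -25068 + 27221 = 2153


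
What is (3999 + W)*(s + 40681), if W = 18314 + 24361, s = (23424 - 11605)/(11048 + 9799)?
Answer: 13194562843308/6949 ≈ 1.8988e+9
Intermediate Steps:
s = 11819/20847 ≈ 0.56694
W = 42675
(3999 + W)*(s + 40681) = (3999 + 42675)*(11819/20847 + 40681) = 46674*(848088626/20847) = 13194562843308/6949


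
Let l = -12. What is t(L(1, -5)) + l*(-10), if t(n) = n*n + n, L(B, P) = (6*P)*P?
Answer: 22770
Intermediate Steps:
L(B, P) = 6*P**2
t(n) = n + n**2 (t(n) = n**2 + n = n + n**2)
t(L(1, -5)) + l*(-10) = (6*(-5)**2)*(1 + 6*(-5)**2) - 12*(-10) = (6*25)*(1 + 6*25) + 120 = 150*(1 + 150) + 120 = 150*151 + 120 = 22650 + 120 = 22770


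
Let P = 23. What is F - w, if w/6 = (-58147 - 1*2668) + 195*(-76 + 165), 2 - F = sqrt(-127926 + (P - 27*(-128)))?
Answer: 260762 - I*sqrt(124447) ≈ 2.6076e+5 - 352.77*I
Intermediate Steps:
F = 2 - I*sqrt(124447) (F = 2 - sqrt(-127926 + (23 - 27*(-128))) = 2 - sqrt(-127926 + (23 + 3456)) = 2 - sqrt(-127926 + 3479) = 2 - sqrt(-124447) = 2 - I*sqrt(124447) ≈ 2.0 - 352.77*I)
w = -260760 (w = 6*((-58147 - 1*2668) + 195*(-76 + 165)) = 6*((-58147 - 2668) + 195*89) = 6*(-60815 + 17355) = 6*(-43460) = -260760)
F - w = (2 - I*sqrt(124447)) - 1*(-260760) = (2 - I*sqrt(124447)) + 260760 = 260762 - I*sqrt(124447)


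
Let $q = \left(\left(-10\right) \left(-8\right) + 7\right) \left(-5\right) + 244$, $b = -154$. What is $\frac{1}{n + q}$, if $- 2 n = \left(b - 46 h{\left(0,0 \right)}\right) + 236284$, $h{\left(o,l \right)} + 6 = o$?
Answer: $- \frac{1}{118394} \approx -8.4464 \cdot 10^{-6}$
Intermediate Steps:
$h{\left(o,l \right)} = -6 + o$
$n = -118203$ ($n = - \frac{\left(-154 - 46 \left(-6 + 0\right)\right) + 236284}{2} = - \frac{\left(-154 - -276\right) + 236284}{2} = - \frac{\left(-154 + 276\right) + 236284}{2} = - \frac{122 + 236284}{2} = \left(- \frac{1}{2}\right) 236406 = -118203$)
$q = -191$ ($q = \left(80 + 7\right) \left(-5\right) + 244 = 87 \left(-5\right) + 244 = -435 + 244 = -191$)
$\frac{1}{n + q} = \frac{1}{-118203 - 191} = \frac{1}{-118394} = - \frac{1}{118394}$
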